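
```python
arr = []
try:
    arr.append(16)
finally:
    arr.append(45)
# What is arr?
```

Step-by-step execution trace:
1. try: `arr.append(16)` → arr = [16].
2. The try body completes without raising.
3. finally always runs: `arr.append(45)` → arr = [16, 45].
Result: [16, 45]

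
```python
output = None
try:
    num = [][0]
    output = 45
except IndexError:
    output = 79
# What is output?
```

Step-by-step execution trace:
1. `num = [][0]` raises IndexError.
2. `output = 45` is not reached.
3. `except IndexError` matches → output = 79.
Result: 79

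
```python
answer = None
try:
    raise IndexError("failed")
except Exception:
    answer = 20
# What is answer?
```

Step-by-step execution trace:
1. `raise IndexError(...)` raises IndexError.
2. `except Exception` matches (IndexError is a subclass of Exception) → answer = 20.
Result: 20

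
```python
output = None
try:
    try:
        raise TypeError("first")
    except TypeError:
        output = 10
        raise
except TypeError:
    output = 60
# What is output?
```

Step-by-step execution trace:
1. Inner try: `raise TypeError("first")` raises TypeError.
2. Inner `except TypeError` matches → output = 10.
3. bare `raise` re-raises the same TypeError.
4. Outer `except TypeError` matches → output = 60.
Result: 60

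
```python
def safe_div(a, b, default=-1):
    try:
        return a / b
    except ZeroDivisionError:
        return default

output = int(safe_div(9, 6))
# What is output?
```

Step-by-step execution trace:
1. `safe_div(9, 6)` enters try: `return 9 / 6` → returns 1.5. No exception raised.
2. `except ZeroDivisionError` is skipped.
3. `int(1.5)` → 1 → output = 1.
Result: 1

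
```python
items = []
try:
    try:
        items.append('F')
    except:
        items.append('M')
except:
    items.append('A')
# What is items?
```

Step-by-step execution trace:
1. Inner try: `items.append('F')` → items = ['F']. No exception raised.
2. Inner `except` is skipped.
3. Inner try completes normally; outer `except` is skipped.
Result: ['F']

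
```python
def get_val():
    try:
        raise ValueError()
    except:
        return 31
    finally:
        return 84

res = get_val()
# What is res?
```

Step-by-step execution trace:
1. `get_val()` enters try: `raise ValueError()` raises ValueError.
2. bare `except` matches → `return 31` sets pending return value 31.
3. Before returning, `finally: return 84` runs and overrides the pending return.
4. get_val() returns 84 → res = 84.
Result: 84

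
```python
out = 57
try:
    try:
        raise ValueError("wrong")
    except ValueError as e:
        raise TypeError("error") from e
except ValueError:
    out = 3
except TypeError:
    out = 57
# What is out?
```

Step-by-step execution trace:
1. Inner try raises ValueError; inner `except ValueError as e` catches it.
2. `raise TypeError(...) from e` raises TypeError (ValueError is attached as __cause__, but only TypeError is active).
3. Outer `except ValueError` does not match TypeError; skipped.
4. Outer `except TypeError` matches → out = 57.
Result: 57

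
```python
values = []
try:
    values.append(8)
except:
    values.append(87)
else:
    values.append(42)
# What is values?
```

Step-by-step execution trace:
1. try: `values.append(8)` → values = [8]. No exception raised.
2. `except` is skipped.
3. `else` runs (try completed without exception): `values.append(42)` → values = [8, 42].
Result: [8, 42]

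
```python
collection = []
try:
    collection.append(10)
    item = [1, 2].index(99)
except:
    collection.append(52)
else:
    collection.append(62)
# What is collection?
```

Step-by-step execution trace:
1. try: `collection.append(10)` → collection = [10].
2. `item = [1, 2].index(99)` raises ValueError.
3. bare `except` matches → `collection.append(52)` → collection = [10, 52].
4. `else` is skipped (an exception was raised).
Result: [10, 52]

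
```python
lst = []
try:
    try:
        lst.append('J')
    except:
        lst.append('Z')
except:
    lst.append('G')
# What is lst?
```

Step-by-step execution trace:
1. Inner try: `lst.append('J')` → lst = ['J']. No exception raised.
2. Inner `except` is skipped.
3. Inner try completes normally; outer `except` is skipped.
Result: ['J']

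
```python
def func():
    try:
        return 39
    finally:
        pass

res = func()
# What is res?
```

Step-by-step execution trace:
1. `func()` enters try: `return 39` sets pending return value 39.
2. Before returning, `finally: pass` runs (no effect).
3. func() returns 39 → res = 39.
Result: 39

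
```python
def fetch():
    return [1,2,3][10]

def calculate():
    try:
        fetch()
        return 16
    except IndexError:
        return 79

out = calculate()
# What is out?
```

Step-by-step execution trace:
1. `calculate()` calls `fetch()`.
2. `fetch()` evaluates `[1,2,3][10]`, which raises IndexError; it propagates to the caller.
3. `return 16` is not reached.
4. `except IndexError` in calculate matches → returns 79.
5. out = 79.
Result: 79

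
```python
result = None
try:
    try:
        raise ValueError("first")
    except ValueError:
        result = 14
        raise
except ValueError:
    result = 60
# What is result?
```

Step-by-step execution trace:
1. Inner try: `raise ValueError("first")` raises ValueError.
2. Inner `except ValueError` matches → result = 14.
3. bare `raise` re-raises the same ValueError.
4. Outer `except ValueError` matches → result = 60.
Result: 60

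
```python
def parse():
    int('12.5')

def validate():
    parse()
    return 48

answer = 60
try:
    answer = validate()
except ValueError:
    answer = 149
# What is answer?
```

Step-by-step execution trace:
1. answer starts at 60.
2. try: `validate()` calls `parse()`.
3. `parse()` evaluates `int('12.5')`, which raises ValueError; it propagates through validate (uncaught).
4. `return 48` in validate is not reached; the assignment to answer does not complete.
5. `except ValueError` matches → answer = 149.
Result: 149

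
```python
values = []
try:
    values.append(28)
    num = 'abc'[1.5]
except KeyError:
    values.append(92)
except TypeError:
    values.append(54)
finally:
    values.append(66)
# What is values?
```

Step-by-step execution trace:
1. try: `values.append(28)` → values = [28].
2. `num = 'abc'[1.5]` raises TypeError.
3. `except KeyError` does not match TypeError; skipped.
4. `except TypeError` matches → `values.append(54)` → values = [28, 54].
5. finally always runs: `values.append(66)` → values = [28, 54, 66].
Result: [28, 54, 66]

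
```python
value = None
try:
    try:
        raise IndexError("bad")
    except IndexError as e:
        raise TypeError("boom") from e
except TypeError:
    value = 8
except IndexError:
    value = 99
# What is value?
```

Step-by-step execution trace:
1. Inner try raises IndexError; inner `except IndexError as e` catches it.
2. `raise TypeError(...) from e` raises TypeError (IndexError is attached as __cause__, but only TypeError is active).
3. Outer `except TypeError` matches → value = 8.
4. `except IndexError` is not reached.
Result: 8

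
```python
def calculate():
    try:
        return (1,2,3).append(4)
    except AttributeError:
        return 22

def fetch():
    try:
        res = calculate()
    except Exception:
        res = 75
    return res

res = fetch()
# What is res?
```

Step-by-step execution trace:
1. `fetch()` calls `calculate()`.
2. In calculate: `(1,2,3).append(4)` raises AttributeError; `except AttributeError` catches it → returns 22.
3. In fetch: `res = calculate()` → res = 22. No exception reaches fetch.
4. `except Exception` is skipped; fetch returns 22.
5. res = 22.
Result: 22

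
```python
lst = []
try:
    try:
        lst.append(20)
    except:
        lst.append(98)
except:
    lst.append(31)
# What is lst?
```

Step-by-step execution trace:
1. Inner try: `lst.append(20)` → lst = [20]. No exception raised.
2. Inner `except` is skipped.
3. Inner try completes normally; outer `except` is skipped.
Result: [20]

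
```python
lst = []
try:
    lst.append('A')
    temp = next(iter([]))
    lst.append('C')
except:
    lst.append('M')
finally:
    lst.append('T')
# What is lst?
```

Step-by-step execution trace:
1. try: `lst.append('A')` → lst = ['A'].
2. `temp = next(iter([]))` raises StopIteration; `lst.append('C')` is not reached.
3. bare `except` matches → `lst.append('M')` → lst = ['A', 'M'].
4. finally always runs: `lst.append('T')` → lst = ['A', 'M', 'T'].
Result: ['A', 'M', 'T']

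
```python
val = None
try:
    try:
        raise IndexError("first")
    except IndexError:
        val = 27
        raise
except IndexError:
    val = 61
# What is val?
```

Step-by-step execution trace:
1. Inner try: `raise IndexError("first")` raises IndexError.
2. Inner `except IndexError` matches → val = 27.
3. bare `raise` re-raises the same IndexError.
4. Outer `except IndexError` matches → val = 61.
Result: 61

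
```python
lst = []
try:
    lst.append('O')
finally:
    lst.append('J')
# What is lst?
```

Step-by-step execution trace:
1. try: `lst.append('O')` → lst = ['O'].
2. The try body completes without raising.
3. finally always runs: `lst.append('J')` → lst = ['O', 'J'].
Result: ['O', 'J']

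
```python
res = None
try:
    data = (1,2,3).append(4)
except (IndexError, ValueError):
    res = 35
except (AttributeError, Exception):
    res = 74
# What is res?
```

Step-by-step execution trace:
1. `data = (1,2,3).append(4)` raises AttributeError.
2. `except (IndexError, ValueError)` does not match AttributeError; skipped.
3. `except (AttributeError, Exception)` matches (AttributeError is in the tuple) → res = 74.
Result: 74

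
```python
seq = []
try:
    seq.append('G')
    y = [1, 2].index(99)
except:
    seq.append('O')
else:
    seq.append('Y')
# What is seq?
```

Step-by-step execution trace:
1. try: `seq.append('G')` → seq = ['G'].
2. `y = [1, 2].index(99)` raises ValueError.
3. bare `except` matches → `seq.append('O')` → seq = ['G', 'O'].
4. `else` is skipped (an exception was raised).
Result: ['G', 'O']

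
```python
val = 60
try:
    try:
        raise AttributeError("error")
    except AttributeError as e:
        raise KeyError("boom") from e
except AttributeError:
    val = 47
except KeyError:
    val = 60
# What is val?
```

Step-by-step execution trace:
1. Inner try raises AttributeError; inner `except AttributeError as e` catches it.
2. `raise KeyError(...) from e` raises KeyError (AttributeError is attached as __cause__, but only KeyError is active).
3. Outer `except AttributeError` does not match KeyError; skipped.
4. Outer `except KeyError` matches → val = 60.
Result: 60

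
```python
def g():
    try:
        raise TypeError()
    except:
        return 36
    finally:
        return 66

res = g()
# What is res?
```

Step-by-step execution trace:
1. `g()` enters try: `raise TypeError()` raises TypeError.
2. bare `except` matches → `return 36` sets pending return value 36.
3. Before returning, `finally: return 66` runs and overrides the pending return.
4. g() returns 66 → res = 66.
Result: 66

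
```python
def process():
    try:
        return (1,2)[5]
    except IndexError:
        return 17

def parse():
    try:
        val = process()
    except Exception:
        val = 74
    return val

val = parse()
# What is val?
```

Step-by-step execution trace:
1. `parse()` calls `process()`.
2. In process: `(1,2)[5]` raises IndexError; `except IndexError` catches it → returns 17.
3. In parse: `val = process()` → val = 17. No exception reaches parse.
4. `except Exception` is skipped; parse returns 17.
5. val = 17.
Result: 17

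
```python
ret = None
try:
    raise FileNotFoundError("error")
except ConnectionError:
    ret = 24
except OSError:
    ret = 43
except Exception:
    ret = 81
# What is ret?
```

Step-by-step execution trace:
1. `raise FileNotFoundError(...)` raises FileNotFoundError.
2. `except ConnectionError` does not match (FileNotFoundError is not a subclass of ConnectionError); skipped.
3. `except OSError` matches (FileNotFoundError is a subclass of OSError) → ret = 43.
4. `except Exception` is not reached.
Result: 43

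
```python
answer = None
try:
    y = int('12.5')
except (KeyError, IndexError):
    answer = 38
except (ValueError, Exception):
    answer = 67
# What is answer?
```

Step-by-step execution trace:
1. `y = int('12.5')` raises ValueError.
2. `except (KeyError, IndexError)` does not match ValueError; skipped.
3. `except (ValueError, Exception)` matches (ValueError is in the tuple) → answer = 67.
Result: 67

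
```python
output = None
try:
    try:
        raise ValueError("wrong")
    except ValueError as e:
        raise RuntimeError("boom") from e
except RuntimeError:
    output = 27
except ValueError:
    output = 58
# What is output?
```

Step-by-step execution trace:
1. Inner try raises ValueError; inner `except ValueError as e` catches it.
2. `raise RuntimeError(...) from e` raises RuntimeError (ValueError is attached as __cause__, but only RuntimeError is active).
3. Outer `except RuntimeError` matches → output = 27.
4. `except ValueError` is not reached.
Result: 27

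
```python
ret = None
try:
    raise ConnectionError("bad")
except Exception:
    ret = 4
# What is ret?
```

Step-by-step execution trace:
1. `raise ConnectionError(...)` raises ConnectionError.
2. `except Exception` matches (ConnectionError is a subclass of Exception) → ret = 4.
Result: 4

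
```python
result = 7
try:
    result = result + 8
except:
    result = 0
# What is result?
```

Step-by-step execution trace:
1. result starts at 7.
2. try: `result = result + 8` → result = 15. No exception raised.
3. `except` is skipped.
Result: 15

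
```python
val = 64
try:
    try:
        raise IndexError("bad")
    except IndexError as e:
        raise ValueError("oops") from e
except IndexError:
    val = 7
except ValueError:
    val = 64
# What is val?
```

Step-by-step execution trace:
1. Inner try raises IndexError; inner `except IndexError as e` catches it.
2. `raise ValueError(...) from e` raises ValueError (IndexError is attached as __cause__, but only ValueError is active).
3. Outer `except IndexError` does not match ValueError; skipped.
4. Outer `except ValueError` matches → val = 64.
Result: 64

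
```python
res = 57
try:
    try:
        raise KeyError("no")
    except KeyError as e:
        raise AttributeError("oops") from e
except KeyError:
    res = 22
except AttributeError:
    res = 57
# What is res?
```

Step-by-step execution trace:
1. Inner try raises KeyError; inner `except KeyError as e` catches it.
2. `raise AttributeError(...) from e` raises AttributeError (KeyError is attached as __cause__, but only AttributeError is active).
3. Outer `except KeyError` does not match AttributeError; skipped.
4. Outer `except AttributeError` matches → res = 57.
Result: 57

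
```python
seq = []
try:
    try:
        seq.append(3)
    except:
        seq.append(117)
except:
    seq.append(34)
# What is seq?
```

Step-by-step execution trace:
1. Inner try: `seq.append(3)` → seq = [3]. No exception raised.
2. Inner `except` is skipped.
3. Inner try completes normally; outer `except` is skipped.
Result: [3]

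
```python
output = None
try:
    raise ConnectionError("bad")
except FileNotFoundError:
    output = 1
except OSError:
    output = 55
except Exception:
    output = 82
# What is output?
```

Step-by-step execution trace:
1. `raise ConnectionError(...)` raises ConnectionError.
2. `except FileNotFoundError` does not match (ConnectionError is not a subclass of FileNotFoundError); skipped.
3. `except OSError` matches (ConnectionError is a subclass of OSError) → output = 55.
4. `except Exception` is not reached.
Result: 55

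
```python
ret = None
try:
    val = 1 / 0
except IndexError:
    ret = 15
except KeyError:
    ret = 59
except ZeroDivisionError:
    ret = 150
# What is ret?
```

Step-by-step execution trace:
1. `val = 1 / 0` raises ZeroDivisionError.
2. `except IndexError` does not match ZeroDivisionError; skipped.
3. `except KeyError` does not match ZeroDivisionError; skipped.
4. `except ZeroDivisionError` matches → ret = 150.
Result: 150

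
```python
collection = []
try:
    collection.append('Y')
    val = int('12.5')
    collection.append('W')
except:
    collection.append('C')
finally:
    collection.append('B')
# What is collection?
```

Step-by-step execution trace:
1. try: `collection.append('Y')` → collection = ['Y'].
2. `val = int('12.5')` raises ValueError; `collection.append('W')` is not reached.
3. bare `except` matches → `collection.append('C')` → collection = ['Y', 'C'].
4. finally always runs: `collection.append('B')` → collection = ['Y', 'C', 'B'].
Result: ['Y', 'C', 'B']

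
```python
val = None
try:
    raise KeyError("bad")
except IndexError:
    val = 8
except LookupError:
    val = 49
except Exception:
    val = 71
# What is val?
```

Step-by-step execution trace:
1. `raise KeyError(...)` raises KeyError.
2. `except IndexError` does not match (KeyError is not a subclass of IndexError); skipped.
3. `except LookupError` matches (KeyError is a subclass of LookupError) → val = 49.
4. `except Exception` is not reached.
Result: 49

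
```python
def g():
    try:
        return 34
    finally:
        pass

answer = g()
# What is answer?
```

Step-by-step execution trace:
1. `g()` enters try: `return 34` sets pending return value 34.
2. Before returning, `finally: pass` runs (no effect).
3. g() returns 34 → answer = 34.
Result: 34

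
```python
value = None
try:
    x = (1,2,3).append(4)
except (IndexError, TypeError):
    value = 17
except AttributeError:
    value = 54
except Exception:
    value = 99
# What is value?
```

Step-by-step execution trace:
1. `x = (1,2,3).append(4)` raises AttributeError.
2. `except (IndexError, TypeError)` does not match AttributeError; skipped.
3. `except AttributeError` matches (exact type match) → value = 54.
4. `except Exception` is not reached.
Result: 54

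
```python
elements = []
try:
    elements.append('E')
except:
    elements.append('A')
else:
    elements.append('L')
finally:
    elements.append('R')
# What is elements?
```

Step-by-step execution trace:
1. try: `elements.append('E')` → elements = ['E']. No exception raised.
2. `except` is skipped.
3. `else` runs: `elements.append('L')` → elements = ['E', 'L'].
4. `finally` always runs: `elements.append('R')` → elements = ['E', 'L', 'R'].
Result: ['E', 'L', 'R']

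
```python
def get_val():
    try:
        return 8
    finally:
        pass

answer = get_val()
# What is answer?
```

Step-by-step execution trace:
1. `get_val()` enters try: `return 8` sets pending return value 8.
2. Before returning, `finally: pass` runs (no effect).
3. get_val() returns 8 → answer = 8.
Result: 8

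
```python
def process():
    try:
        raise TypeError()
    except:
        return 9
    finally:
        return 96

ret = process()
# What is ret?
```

Step-by-step execution trace:
1. `process()` enters try: `raise TypeError()` raises TypeError.
2. bare `except` matches → `return 9` sets pending return value 9.
3. Before returning, `finally: return 96` runs and overrides the pending return.
4. process() returns 96 → ret = 96.
Result: 96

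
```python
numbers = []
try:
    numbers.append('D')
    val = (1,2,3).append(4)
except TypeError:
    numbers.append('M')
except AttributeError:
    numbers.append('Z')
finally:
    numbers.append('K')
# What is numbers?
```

Step-by-step execution trace:
1. try: `numbers.append('D')` → numbers = ['D'].
2. `val = (1,2,3).append(4)` raises AttributeError.
3. `except TypeError` does not match AttributeError; skipped.
4. `except AttributeError` matches → `numbers.append('Z')` → numbers = ['D', 'Z'].
5. finally always runs: `numbers.append('K')` → numbers = ['D', 'Z', 'K'].
Result: ['D', 'Z', 'K']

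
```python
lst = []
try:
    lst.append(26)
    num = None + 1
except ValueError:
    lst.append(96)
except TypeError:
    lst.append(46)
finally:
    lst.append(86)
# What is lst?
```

Step-by-step execution trace:
1. try: `lst.append(26)` → lst = [26].
2. `num = None + 1` raises TypeError.
3. `except ValueError` does not match TypeError; skipped.
4. `except TypeError` matches → `lst.append(46)` → lst = [26, 46].
5. finally always runs: `lst.append(86)` → lst = [26, 46, 86].
Result: [26, 46, 86]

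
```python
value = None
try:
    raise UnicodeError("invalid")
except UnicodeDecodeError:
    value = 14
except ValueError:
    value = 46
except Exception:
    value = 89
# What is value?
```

Step-by-step execution trace:
1. `raise UnicodeError(...)` raises UnicodeError.
2. `except UnicodeDecodeError` does not match (UnicodeError is not a subclass of UnicodeDecodeError); skipped.
3. `except ValueError` matches (UnicodeError is a subclass of ValueError) → value = 46.
4. `except Exception` is not reached.
Result: 46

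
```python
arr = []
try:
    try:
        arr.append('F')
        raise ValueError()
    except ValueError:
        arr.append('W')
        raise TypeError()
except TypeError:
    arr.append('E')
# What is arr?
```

Step-by-step execution trace:
1. Inner try: `arr.append('F')` → arr = ['F'].
2. `raise ValueError()` raises ValueError.
3. Inner `except ValueError` matches → `arr.append('W')` → arr = ['F', 'W'].
4. `raise TypeError()` raises TypeError; propagates to outer try.
5. Outer `except TypeError` matches → `arr.append('E')` → arr = ['F', 'W', 'E'].
Result: ['F', 'W', 'E']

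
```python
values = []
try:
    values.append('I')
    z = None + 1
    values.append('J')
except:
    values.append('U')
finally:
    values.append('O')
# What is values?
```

Step-by-step execution trace:
1. try: `values.append('I')` → values = ['I'].
2. `z = None + 1` raises TypeError; `values.append('J')` is not reached.
3. bare `except` matches → `values.append('U')` → values = ['I', 'U'].
4. finally always runs: `values.append('O')` → values = ['I', 'U', 'O'].
Result: ['I', 'U', 'O']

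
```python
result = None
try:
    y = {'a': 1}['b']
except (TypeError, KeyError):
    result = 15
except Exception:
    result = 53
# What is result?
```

Step-by-step execution trace:
1. `y = {'a': 1}['b']` raises KeyError.
2. `except (TypeError, KeyError)` matches (KeyError is in the tuple) → result = 15.
3. `except Exception` is not reached.
Result: 15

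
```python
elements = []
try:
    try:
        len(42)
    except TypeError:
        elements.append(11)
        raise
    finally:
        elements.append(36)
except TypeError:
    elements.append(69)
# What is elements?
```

Step-by-step execution trace:
1. Inner try: `len(42)` raises TypeError.
2. Inner `except TypeError` matches → `elements.append(11)` → elements = [11].
3. bare `raise` re-raises TypeError.
4. Inner `finally` runs during unwinding: `elements.append(36)` → elements = [11, 36].
5. Outer `except TypeError` matches → `elements.append(69)` → elements = [11, 36, 69].
Result: [11, 36, 69]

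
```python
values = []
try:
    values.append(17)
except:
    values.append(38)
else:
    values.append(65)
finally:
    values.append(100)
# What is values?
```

Step-by-step execution trace:
1. try: `values.append(17)` → values = [17]. No exception raised.
2. `except` is skipped.
3. `else` runs: `values.append(65)` → values = [17, 65].
4. `finally` always runs: `values.append(100)` → values = [17, 65, 100].
Result: [17, 65, 100]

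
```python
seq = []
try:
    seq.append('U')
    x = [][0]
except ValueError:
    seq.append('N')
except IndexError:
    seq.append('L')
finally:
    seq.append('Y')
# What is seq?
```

Step-by-step execution trace:
1. try: `seq.append('U')` → seq = ['U'].
2. `x = [][0]` raises IndexError.
3. `except ValueError` does not match IndexError; skipped.
4. `except IndexError` matches → `seq.append('L')` → seq = ['U', 'L'].
5. finally always runs: `seq.append('Y')` → seq = ['U', 'L', 'Y'].
Result: ['U', 'L', 'Y']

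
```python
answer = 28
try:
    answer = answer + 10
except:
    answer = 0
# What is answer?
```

Step-by-step execution trace:
1. answer starts at 28.
2. try: `answer = answer + 10` → answer = 38. No exception raised.
3. `except` is skipped.
Result: 38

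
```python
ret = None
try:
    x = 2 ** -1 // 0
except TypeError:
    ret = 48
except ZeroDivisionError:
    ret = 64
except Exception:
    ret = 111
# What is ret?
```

Step-by-step execution trace:
1. `x = 2 ** -1 // 0` raises ZeroDivisionError.
2. `except TypeError` does not match ZeroDivisionError; skipped.
3. `except ZeroDivisionError` matches → ret = 64.
4. Remaining except clauses are skipped.
Result: 64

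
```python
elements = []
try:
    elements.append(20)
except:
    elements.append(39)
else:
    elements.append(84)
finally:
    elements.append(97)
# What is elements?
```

Step-by-step execution trace:
1. try: `elements.append(20)` → elements = [20]. No exception raised.
2. `except` is skipped.
3. `else` runs: `elements.append(84)` → elements = [20, 84].
4. `finally` always runs: `elements.append(97)` → elements = [20, 84, 97].
Result: [20, 84, 97]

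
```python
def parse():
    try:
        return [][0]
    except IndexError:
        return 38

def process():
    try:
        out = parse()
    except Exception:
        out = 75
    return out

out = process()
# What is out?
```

Step-by-step execution trace:
1. `process()` calls `parse()`.
2. In parse: `[][0]` raises IndexError; `except IndexError` catches it → returns 38.
3. In process: `out = parse()` → out = 38. No exception reaches process.
4. `except Exception` is skipped; process returns 38.
5. out = 38.
Result: 38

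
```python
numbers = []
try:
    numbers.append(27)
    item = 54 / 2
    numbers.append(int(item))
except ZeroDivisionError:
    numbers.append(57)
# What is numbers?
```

Step-by-step execution trace:
1. try: `numbers.append(27)` → numbers = [27].
2. `item = 54 / 2` → item = 27.0. No exception raised.
3. `numbers.append(int(item))` → numbers = [27, 27].
4. `except ZeroDivisionError` is skipped (no exception was raised).
Result: [27, 27]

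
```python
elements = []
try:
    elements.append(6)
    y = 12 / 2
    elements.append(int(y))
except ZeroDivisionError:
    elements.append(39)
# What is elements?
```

Step-by-step execution trace:
1. try: `elements.append(6)` → elements = [6].
2. `y = 12 / 2` → y = 6.0. No exception raised.
3. `elements.append(int(y))` → elements = [6, 6].
4. `except ZeroDivisionError` is skipped (no exception was raised).
Result: [6, 6]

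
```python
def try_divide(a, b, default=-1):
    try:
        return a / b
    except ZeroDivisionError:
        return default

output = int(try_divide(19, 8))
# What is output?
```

Step-by-step execution trace:
1. `try_divide(19, 8)` enters try: `return 19 / 8` → returns 2.375. No exception raised.
2. `except ZeroDivisionError` is skipped.
3. `int(2.375)` → 2 → output = 2.
Result: 2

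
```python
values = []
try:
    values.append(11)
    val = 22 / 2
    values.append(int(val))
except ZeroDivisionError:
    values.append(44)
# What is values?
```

Step-by-step execution trace:
1. try: `values.append(11)` → values = [11].
2. `val = 22 / 2` → val = 11.0. No exception raised.
3. `values.append(int(val))` → values = [11, 11].
4. `except ZeroDivisionError` is skipped (no exception was raised).
Result: [11, 11]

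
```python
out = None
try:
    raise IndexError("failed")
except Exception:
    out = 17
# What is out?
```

Step-by-step execution trace:
1. `raise IndexError(...)` raises IndexError.
2. `except Exception` matches (IndexError is a subclass of Exception) → out = 17.
Result: 17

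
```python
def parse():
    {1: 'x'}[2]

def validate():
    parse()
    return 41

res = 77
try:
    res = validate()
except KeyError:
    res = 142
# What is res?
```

Step-by-step execution trace:
1. res starts at 77.
2. try: `validate()` calls `parse()`.
3. `parse()` evaluates `{1: 'x'}[2]`, which raises KeyError; it propagates through validate (uncaught).
4. `return 41` in validate is not reached; the assignment to res does not complete.
5. `except KeyError` matches → res = 142.
Result: 142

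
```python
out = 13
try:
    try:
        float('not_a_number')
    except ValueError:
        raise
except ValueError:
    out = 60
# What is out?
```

Step-by-step execution trace:
1. Inner try: `float('not_a_number')` raises ValueError.
2. Inner `except ValueError` matches; bare `raise` re-raises the same ValueError.
3. Outer `except ValueError` matches → out = 60.
Result: 60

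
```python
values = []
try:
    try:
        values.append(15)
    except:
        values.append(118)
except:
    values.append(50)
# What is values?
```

Step-by-step execution trace:
1. Inner try: `values.append(15)` → values = [15]. No exception raised.
2. Inner `except` is skipped.
3. Inner try completes normally; outer `except` is skipped.
Result: [15]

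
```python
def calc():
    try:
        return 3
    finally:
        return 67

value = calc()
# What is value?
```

Step-by-step execution trace:
1. `calc()` enters try: `return 3` sets pending return value 3.
2. Before returning, `finally: return 67` runs and overrides the pending return.
3. calc() returns 67 → value = 67.
Result: 67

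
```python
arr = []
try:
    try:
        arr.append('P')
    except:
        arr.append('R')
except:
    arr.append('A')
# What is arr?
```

Step-by-step execution trace:
1. Inner try: `arr.append('P')` → arr = ['P']. No exception raised.
2. Inner `except` is skipped.
3. Inner try completes normally; outer `except` is skipped.
Result: ['P']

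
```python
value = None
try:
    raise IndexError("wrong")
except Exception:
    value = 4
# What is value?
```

Step-by-step execution trace:
1. `raise IndexError(...)` raises IndexError.
2. `except Exception` matches (IndexError is a subclass of Exception) → value = 4.
Result: 4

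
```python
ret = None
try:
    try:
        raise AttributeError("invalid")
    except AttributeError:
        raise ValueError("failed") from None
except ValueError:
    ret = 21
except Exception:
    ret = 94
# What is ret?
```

Step-by-step execution trace:
1. Inner try raises AttributeError; inner `except AttributeError` catches it.
2. `raise ValueError(...) from None` raises ValueError (from None suppresses __context__, but the active exception is still ValueError).
3. Outer `except ValueError` matches → ret = 21.
4. `except Exception` is not reached.
Result: 21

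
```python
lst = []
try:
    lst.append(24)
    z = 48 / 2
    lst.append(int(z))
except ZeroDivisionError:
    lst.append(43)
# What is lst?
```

Step-by-step execution trace:
1. try: `lst.append(24)` → lst = [24].
2. `z = 48 / 2` → z = 24.0. No exception raised.
3. `lst.append(int(z))` → lst = [24, 24].
4. `except ZeroDivisionError` is skipped (no exception was raised).
Result: [24, 24]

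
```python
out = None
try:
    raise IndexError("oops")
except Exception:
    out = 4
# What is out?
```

Step-by-step execution trace:
1. `raise IndexError(...)` raises IndexError.
2. `except Exception` matches (IndexError is a subclass of Exception) → out = 4.
Result: 4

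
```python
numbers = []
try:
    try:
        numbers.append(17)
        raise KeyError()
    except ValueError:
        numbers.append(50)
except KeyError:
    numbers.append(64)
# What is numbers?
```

Step-by-step execution trace:
1. Inner try: `numbers.append(17)` → numbers = [17].
2. `raise KeyError()` raises KeyError.
3. Inner `except ValueError` does not match KeyError; exception propagates to outer try.
4. Outer `except KeyError` matches → `numbers.append(64)` → numbers = [17, 64].
Result: [17, 64]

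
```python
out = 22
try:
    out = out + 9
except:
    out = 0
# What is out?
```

Step-by-step execution trace:
1. out starts at 22.
2. try: `out = out + 9` → out = 31. No exception raised.
3. `except` is skipped.
Result: 31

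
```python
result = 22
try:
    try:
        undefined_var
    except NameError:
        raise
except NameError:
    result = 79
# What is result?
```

Step-by-step execution trace:
1. Inner try: `undefined_var` raises NameError.
2. Inner `except NameError` matches; bare `raise` re-raises the same NameError.
3. Outer `except NameError` matches → result = 79.
Result: 79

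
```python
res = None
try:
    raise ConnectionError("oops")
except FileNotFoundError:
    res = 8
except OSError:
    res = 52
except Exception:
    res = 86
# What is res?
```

Step-by-step execution trace:
1. `raise ConnectionError(...)` raises ConnectionError.
2. `except FileNotFoundError` does not match (ConnectionError is not a subclass of FileNotFoundError); skipped.
3. `except OSError` matches (ConnectionError is a subclass of OSError) → res = 52.
4. `except Exception` is not reached.
Result: 52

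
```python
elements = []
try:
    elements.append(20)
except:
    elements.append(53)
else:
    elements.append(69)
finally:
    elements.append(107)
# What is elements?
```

Step-by-step execution trace:
1. try: `elements.append(20)` → elements = [20]. No exception raised.
2. `except` is skipped.
3. `else` runs: `elements.append(69)` → elements = [20, 69].
4. `finally` always runs: `elements.append(107)` → elements = [20, 69, 107].
Result: [20, 69, 107]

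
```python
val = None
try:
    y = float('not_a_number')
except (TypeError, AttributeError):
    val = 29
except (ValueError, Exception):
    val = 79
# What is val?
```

Step-by-step execution trace:
1. `y = float('not_a_number')` raises ValueError.
2. `except (TypeError, AttributeError)` does not match ValueError; skipped.
3. `except (ValueError, Exception)` matches (ValueError is in the tuple) → val = 79.
Result: 79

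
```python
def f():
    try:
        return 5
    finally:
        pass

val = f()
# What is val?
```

Step-by-step execution trace:
1. `f()` enters try: `return 5` sets pending return value 5.
2. Before returning, `finally: pass` runs (no effect).
3. f() returns 5 → val = 5.
Result: 5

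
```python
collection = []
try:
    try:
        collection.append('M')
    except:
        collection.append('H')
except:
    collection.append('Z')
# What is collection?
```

Step-by-step execution trace:
1. Inner try: `collection.append('M')` → collection = ['M']. No exception raised.
2. Inner `except` is skipped.
3. Inner try completes normally; outer `except` is skipped.
Result: ['M']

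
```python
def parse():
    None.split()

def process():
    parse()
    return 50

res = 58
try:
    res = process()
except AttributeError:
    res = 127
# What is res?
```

Step-by-step execution trace:
1. res starts at 58.
2. try: `process()` calls `parse()`.
3. `parse()` evaluates `None.split()`, which raises AttributeError; it propagates through process (uncaught).
4. `return 50` in process is not reached; the assignment to res does not complete.
5. `except AttributeError` matches → res = 127.
Result: 127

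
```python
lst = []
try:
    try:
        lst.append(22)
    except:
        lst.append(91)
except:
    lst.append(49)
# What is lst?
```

Step-by-step execution trace:
1. Inner try: `lst.append(22)` → lst = [22]. No exception raised.
2. Inner `except` is skipped.
3. Inner try completes normally; outer `except` is skipped.
Result: [22]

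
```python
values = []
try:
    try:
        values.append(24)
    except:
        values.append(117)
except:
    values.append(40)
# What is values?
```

Step-by-step execution trace:
1. Inner try: `values.append(24)` → values = [24]. No exception raised.
2. Inner `except` is skipped.
3. Inner try completes normally; outer `except` is skipped.
Result: [24]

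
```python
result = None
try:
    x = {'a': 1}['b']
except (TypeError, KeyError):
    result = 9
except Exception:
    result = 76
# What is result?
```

Step-by-step execution trace:
1. `x = {'a': 1}['b']` raises KeyError.
2. `except (TypeError, KeyError)` matches (KeyError is in the tuple) → result = 9.
3. `except Exception` is not reached.
Result: 9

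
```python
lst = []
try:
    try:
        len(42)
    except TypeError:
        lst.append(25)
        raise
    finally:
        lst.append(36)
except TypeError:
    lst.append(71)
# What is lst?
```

Step-by-step execution trace:
1. Inner try: `len(42)` raises TypeError.
2. Inner `except TypeError` matches → `lst.append(25)` → lst = [25].
3. bare `raise` re-raises TypeError.
4. Inner `finally` runs during unwinding: `lst.append(36)` → lst = [25, 36].
5. Outer `except TypeError` matches → `lst.append(71)` → lst = [25, 36, 71].
Result: [25, 36, 71]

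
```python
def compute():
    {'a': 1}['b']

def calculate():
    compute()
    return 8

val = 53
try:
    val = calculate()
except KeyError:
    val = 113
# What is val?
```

Step-by-step execution trace:
1. val starts at 53.
2. try: `calculate()` calls `compute()`.
3. `compute()` evaluates `{'a': 1}['b']`, which raises KeyError; it propagates through calculate (uncaught).
4. `return 8` in calculate is not reached; the assignment to val does not complete.
5. `except KeyError` matches → val = 113.
Result: 113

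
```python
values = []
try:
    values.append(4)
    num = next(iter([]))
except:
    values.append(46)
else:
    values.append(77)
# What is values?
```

Step-by-step execution trace:
1. try: `values.append(4)` → values = [4].
2. `num = next(iter([]))` raises StopIteration.
3. bare `except` matches → `values.append(46)` → values = [4, 46].
4. `else` is skipped (an exception was raised).
Result: [4, 46]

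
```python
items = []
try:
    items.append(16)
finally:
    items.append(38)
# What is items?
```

Step-by-step execution trace:
1. try: `items.append(16)` → items = [16].
2. The try body completes without raising.
3. finally always runs: `items.append(38)` → items = [16, 38].
Result: [16, 38]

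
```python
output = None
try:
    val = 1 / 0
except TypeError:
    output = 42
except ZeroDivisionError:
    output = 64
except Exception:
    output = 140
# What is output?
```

Step-by-step execution trace:
1. `val = 1 / 0` raises ZeroDivisionError.
2. `except TypeError` does not match ZeroDivisionError; skipped.
3. `except ZeroDivisionError` matches → output = 64.
4. Remaining except clauses are skipped.
Result: 64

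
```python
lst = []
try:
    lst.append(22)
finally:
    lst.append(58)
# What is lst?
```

Step-by-step execution trace:
1. try: `lst.append(22)` → lst = [22].
2. The try body completes without raising.
3. finally always runs: `lst.append(58)` → lst = [22, 58].
Result: [22, 58]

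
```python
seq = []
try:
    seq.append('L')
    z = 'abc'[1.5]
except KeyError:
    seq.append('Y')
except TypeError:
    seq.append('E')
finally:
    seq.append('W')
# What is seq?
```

Step-by-step execution trace:
1. try: `seq.append('L')` → seq = ['L'].
2. `z = 'abc'[1.5]` raises TypeError.
3. `except KeyError` does not match TypeError; skipped.
4. `except TypeError` matches → `seq.append('E')` → seq = ['L', 'E'].
5. finally always runs: `seq.append('W')` → seq = ['L', 'E', 'W'].
Result: ['L', 'E', 'W']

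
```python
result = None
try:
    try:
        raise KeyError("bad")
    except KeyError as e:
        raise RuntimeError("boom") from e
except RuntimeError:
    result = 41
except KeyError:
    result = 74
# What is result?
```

Step-by-step execution trace:
1. Inner try raises KeyError; inner `except KeyError as e` catches it.
2. `raise RuntimeError(...) from e` raises RuntimeError (KeyError is attached as __cause__, but only RuntimeError is active).
3. Outer `except RuntimeError` matches → result = 41.
4. `except KeyError` is not reached.
Result: 41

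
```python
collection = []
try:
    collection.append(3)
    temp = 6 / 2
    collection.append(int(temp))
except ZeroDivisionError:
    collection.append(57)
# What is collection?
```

Step-by-step execution trace:
1. try: `collection.append(3)` → collection = [3].
2. `temp = 6 / 2` → temp = 3.0. No exception raised.
3. `collection.append(int(temp))` → collection = [3, 3].
4. `except ZeroDivisionError` is skipped (no exception was raised).
Result: [3, 3]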